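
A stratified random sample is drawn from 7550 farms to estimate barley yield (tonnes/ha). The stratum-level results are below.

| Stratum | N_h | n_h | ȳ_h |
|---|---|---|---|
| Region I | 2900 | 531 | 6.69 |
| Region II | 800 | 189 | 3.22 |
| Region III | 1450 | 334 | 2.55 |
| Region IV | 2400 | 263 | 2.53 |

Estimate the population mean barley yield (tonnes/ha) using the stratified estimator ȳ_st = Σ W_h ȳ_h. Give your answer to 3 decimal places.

ȳ_st ≈ 4.205

N = Σ N_h = 7550. Stratum weights W_h = N_h/N.
ȳ_st = (2900·6.69 + 800·3.22 + 1450·2.55 + 2400·2.53) / 7550 = 4.20483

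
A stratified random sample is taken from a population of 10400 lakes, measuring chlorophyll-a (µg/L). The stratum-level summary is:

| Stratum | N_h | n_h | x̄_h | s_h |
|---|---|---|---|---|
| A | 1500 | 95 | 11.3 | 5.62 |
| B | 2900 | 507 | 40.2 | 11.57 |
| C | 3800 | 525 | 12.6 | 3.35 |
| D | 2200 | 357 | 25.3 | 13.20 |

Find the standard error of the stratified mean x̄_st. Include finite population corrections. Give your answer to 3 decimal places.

SE(x̄_st) ≈ 0.210

V̂(x̄_st) = Σ W_h² (1 − n_h/N_h) s_h²/n_h, with W_h = N_h/N and N = 10400:
  stratum A: (1500/10400)²·(1 − 95/1500)·5.62²/95 = 0.00647813
  stratum B: (2900/10400)²·(1 − 507/2900)·11.57²/507 = 0.0169408
  stratum C: (3800/10400)²·(1 − 525/3800)·3.35²/525 = 0.00245957
  stratum D: (2200/10400)²·(1 − 357/2200)·13.20²/357 = 0.0182962
V̂(x̄_st) = 0.0441747
SE(x̄_st) = √0.0441747 = 0.210178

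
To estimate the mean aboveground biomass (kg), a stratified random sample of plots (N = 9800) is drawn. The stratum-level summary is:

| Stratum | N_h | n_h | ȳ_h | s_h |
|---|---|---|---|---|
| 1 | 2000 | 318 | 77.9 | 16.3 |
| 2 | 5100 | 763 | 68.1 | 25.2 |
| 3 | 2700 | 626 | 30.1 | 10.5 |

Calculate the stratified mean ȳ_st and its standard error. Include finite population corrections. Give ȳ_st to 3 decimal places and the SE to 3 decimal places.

ȳ_st = Σ W_h ȳ_h = (2000·77.9 + 5100·68.1 + 2700·30.1)/9800 = 59.63061
V̂(ȳ_st) = Σ W_h² (1 − n_h/N_h) s_h²/n_h, with W_h = N_h/N and N = 9800:
  stratum 1: (2000/9800)²·(1 − 318/2000)·16.3²/318 = 0.0292652
  stratum 2: (5100/9800)²·(1 − 763/5100)·25.2²/763 = 0.191683
  stratum 3: (2700/9800)²·(1 − 626/2700)·10.5²/626 = 0.0102689
V̂(ȳ_st) = 0.231217
SE(ȳ_st) = √0.231217 = 0.480851

ȳ_st ≈ 59.631, SE ≈ 0.481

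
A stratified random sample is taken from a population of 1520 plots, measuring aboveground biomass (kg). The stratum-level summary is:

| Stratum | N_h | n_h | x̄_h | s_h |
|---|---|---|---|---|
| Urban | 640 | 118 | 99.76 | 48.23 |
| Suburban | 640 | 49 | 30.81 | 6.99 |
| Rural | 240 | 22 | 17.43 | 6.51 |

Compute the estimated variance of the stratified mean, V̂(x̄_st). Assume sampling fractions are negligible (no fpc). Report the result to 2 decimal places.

V̂(x̄_st) ≈ 3.72

V̂(x̄_st) = Σ W_h² s_h²/n_h, with W_h = N_h/N and N = 1520:
  stratum Urban: (640/1520)²·48.23²/118 = 3.49482
  stratum Suburban: (640/1520)²·6.99²/49 = 0.176779
  stratum Rural: (240/1520)²·6.51²/22 = 0.0480258
V̂(x̄_st) = 3.71963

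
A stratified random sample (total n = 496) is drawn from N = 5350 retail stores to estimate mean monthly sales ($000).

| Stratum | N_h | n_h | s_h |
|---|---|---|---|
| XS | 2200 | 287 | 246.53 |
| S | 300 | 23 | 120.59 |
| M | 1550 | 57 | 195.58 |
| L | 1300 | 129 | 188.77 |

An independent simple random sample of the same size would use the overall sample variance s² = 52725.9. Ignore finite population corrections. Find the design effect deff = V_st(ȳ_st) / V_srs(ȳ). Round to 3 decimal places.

deff ≈ 1.039

V̂(ȳ_st) = Σ W_h² s_h²/n_h, with W_h = N_h/N and N = 5350:
  stratum XS: (2200/5350)²·246.53²/287 = 35.8093
  stratum S: (300/5350)²·120.59²/23 = 1.98806
  stratum M: (1550/5350)²·195.58²/57 = 56.3287
  stratum L: (1300/5350)²·188.77²/129 = 16.3101
V_st = 110.436
V_srs = s²/n = 52725.9/496 = 106.302
deff = V_st / V_srs = 110.436/106.302 = 1.0389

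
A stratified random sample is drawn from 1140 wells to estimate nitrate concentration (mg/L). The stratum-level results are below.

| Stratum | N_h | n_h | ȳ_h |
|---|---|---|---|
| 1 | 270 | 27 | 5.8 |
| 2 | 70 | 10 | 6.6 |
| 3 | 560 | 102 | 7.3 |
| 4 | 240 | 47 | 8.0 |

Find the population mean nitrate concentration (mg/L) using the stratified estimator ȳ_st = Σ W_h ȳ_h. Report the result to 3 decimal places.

N = Σ N_h = 1140. Stratum weights W_h = N_h/N.
ȳ_st = (270·5.8 + 70·6.6 + 560·7.3 + 240·8.0) / 1140 = 7.04912

ȳ_st ≈ 7.049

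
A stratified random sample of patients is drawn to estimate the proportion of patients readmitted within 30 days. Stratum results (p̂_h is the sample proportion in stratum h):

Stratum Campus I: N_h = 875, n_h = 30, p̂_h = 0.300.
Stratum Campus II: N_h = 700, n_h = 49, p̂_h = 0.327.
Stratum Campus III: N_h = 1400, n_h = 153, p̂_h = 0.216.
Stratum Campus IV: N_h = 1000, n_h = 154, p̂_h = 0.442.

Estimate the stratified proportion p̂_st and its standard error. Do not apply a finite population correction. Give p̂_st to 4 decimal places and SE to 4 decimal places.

N = 3975; stratum weights W_h = N_h/N.
p̂_st = Σ W_h p̂_h = (875·0.300 + 700·0.327 + 1400·0.216 + 1000·0.442)/3975 = 0.31089
V̂(p̂_st) = Σ W_h² p̂_h(1−p̂_h)/(n_h−1):
  stratum Campus I: (875/3975)²·0.300·0.700/29 = 0.000350884
  stratum Campus II: (700/3975)²·0.327·0.673/48 = 0.000142182
  stratum Campus III: (1400/3975)²·0.216·0.784/152 = 0.0001382
  stratum Campus IV: (1000/3975)²·0.442·0.558/153 = 0.000102021
V̂(p̂_st) = 0.000733287; SE = √V̂ = 0.0270793

p̂_st ≈ 0.3109, SE ≈ 0.0271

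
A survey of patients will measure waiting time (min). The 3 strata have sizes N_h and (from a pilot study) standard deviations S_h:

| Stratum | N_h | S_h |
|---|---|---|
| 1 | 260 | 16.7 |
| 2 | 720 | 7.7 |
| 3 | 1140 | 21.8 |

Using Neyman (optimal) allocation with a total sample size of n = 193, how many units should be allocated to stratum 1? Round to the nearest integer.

24

Neyman allocation: n_h = n · N_h S_h / Σ N_i S_i, with n = 193.
  stratum 1: N_h·S_h = 260·16.7 = 4342.00
  stratum 2: N_h·S_h = 720·7.7 = 5544.00
  stratum 3: N_h·S_h = 1140·21.8 = 24852.00
Σ N_h S_h = 34738.00
n for stratum 1 = 193·4342.00/34738.00 = 24.124 → 24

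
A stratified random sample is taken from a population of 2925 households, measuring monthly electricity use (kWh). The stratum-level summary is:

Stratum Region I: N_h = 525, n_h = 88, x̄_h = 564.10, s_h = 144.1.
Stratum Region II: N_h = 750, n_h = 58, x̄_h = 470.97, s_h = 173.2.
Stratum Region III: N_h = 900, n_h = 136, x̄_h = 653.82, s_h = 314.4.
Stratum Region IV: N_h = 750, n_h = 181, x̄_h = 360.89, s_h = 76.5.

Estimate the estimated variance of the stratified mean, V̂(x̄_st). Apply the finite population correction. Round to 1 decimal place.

V̂(x̄_st) ≈ 97.7

V̂(x̄_st) = Σ W_h² (1 − n_h/N_h) s_h²/n_h, with W_h = N_h/N and N = 2925:
  stratum Region I: (525/2925)²·(1 − 88/525)·144.1²/88 = 6.32753
  stratum Region II: (750/2925)²·(1 − 58/750)·173.2²/58 = 31.375
  stratum Region III: (900/2925)²·(1 − 136/900)·314.4²/136 = 58.4131
  stratum Region IV: (750/2925)²·(1 − 181/750)·76.5²/181 = 1.61275
V̂(x̄_st) = 97.7284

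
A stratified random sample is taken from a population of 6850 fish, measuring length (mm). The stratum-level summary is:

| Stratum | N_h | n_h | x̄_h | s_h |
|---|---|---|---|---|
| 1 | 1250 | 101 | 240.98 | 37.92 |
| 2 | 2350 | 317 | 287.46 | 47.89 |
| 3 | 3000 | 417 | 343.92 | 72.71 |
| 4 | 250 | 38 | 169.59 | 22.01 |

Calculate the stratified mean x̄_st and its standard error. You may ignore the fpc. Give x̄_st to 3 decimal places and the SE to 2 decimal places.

x̄_st = Σ W_h x̄_h = (1250·240.98 + 2350·287.46 + 3000·343.92 + 250·169.59)/6850 = 299.40343
V̂(x̄_st) = Σ W_h² s_h²/n_h, with W_h = N_h/N and N = 6850:
  stratum 1: (1250/6850)²·37.92²/101 = 0.474083
  stratum 2: (2350/6850)²·47.89²/317 = 0.851501
  stratum 3: (3000/6850)²·72.71²/417 = 2.43172
  stratum 4: (250/6850)²·22.01²/38 = 0.0169807
V̂(x̄_st) = 3.77428
SE(x̄_st) = √3.77428 = 1.94275

x̄_st ≈ 299.403, SE ≈ 1.94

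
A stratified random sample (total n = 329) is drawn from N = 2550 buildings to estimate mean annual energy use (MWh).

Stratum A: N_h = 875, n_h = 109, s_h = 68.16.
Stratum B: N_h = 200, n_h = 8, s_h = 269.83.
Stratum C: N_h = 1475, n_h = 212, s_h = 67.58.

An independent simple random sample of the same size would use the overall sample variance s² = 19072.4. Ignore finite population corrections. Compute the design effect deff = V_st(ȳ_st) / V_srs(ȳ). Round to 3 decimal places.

deff ≈ 1.177

V̂(ȳ_st) = Σ W_h² s_h²/n_h, with W_h = N_h/N and N = 2550:
  stratum A: (875/2550)²·68.16²/109 = 5.01844
  stratum B: (200/2550)²·269.83²/8 = 55.9848
  stratum C: (1475/2550)²·67.58²/212 = 7.20782
V_st = 68.2111
V_srs = s²/n = 19072.4/329 = 57.9708
deff = V_st / V_srs = 68.2111/57.9708 = 1.1766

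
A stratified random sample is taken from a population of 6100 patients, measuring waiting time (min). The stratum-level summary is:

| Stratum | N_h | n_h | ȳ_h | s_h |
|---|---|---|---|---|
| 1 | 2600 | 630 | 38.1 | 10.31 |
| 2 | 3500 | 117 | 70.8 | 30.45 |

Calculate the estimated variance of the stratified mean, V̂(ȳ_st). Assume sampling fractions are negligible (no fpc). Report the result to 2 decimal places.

V̂(ȳ_st) = Σ W_h² s_h²/n_h, with W_h = N_h/N and N = 6100:
  stratum 1: (2600/6100)²·10.31²/630 = 0.0306524
  stratum 2: (3500/6100)²·30.45²/117 = 2.60895
V̂(ȳ_st) = 2.6396

V̂(ȳ_st) ≈ 2.64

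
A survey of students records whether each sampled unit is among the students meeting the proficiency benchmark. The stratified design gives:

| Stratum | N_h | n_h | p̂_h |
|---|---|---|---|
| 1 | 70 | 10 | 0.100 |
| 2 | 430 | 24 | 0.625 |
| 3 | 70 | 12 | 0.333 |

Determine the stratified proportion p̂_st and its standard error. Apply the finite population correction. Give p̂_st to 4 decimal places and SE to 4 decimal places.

N = 570; stratum weights W_h = N_h/N.
p̂_st = Σ W_h p̂_h = (70·0.100 + 430·0.625 + 70·0.333)/570 = 0.52467
V̂(p̂_st) = Σ W_h² (1 − n_h/N_h) p̂_h(1−p̂_h)/(n_h−1):
  stratum 1: (70/570)²·(1 − 10/70)·0.100·0.900/9 = 0.000129271
  stratum 2: (430/570)²·(1 − 24/430)·0.625·0.375/23 = 0.00547556
  stratum 3: (70/570)²·(1 − 12/70)·0.333·0.667/11 = 0.000252321
V̂(p̂_st) = 0.00585715; SE = √V̂ = 0.076532

p̂_st ≈ 0.5247, SE ≈ 0.0765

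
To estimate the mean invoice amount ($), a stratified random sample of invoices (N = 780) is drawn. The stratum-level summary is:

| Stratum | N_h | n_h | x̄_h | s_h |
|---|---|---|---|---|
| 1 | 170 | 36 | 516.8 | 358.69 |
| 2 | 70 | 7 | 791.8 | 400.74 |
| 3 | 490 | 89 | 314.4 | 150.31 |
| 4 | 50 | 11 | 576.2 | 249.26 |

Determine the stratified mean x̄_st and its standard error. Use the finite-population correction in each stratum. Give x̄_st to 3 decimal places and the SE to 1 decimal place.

x̄_st = Σ W_h x̄_h = (170·516.8 + 70·791.8 + 490·314.4 + 50·576.2)/780 = 418.13846
V̂(x̄_st) = Σ W_h² (1 − n_h/N_h) s_h²/n_h, with W_h = N_h/N and N = 780:
  stratum 1: (170/780)²·(1 − 36/170)·358.69²/36 = 133.814
  stratum 2: (70/780)²·(1 − 7/70)·400.74²/7 = 166.294
  stratum 3: (490/780)²·(1 − 89/490)·150.31²/89 = 81.9855
  stratum 4: (50/780)²·(1 − 11/50)·249.26²/11 = 18.1033
V̂(x̄_st) = 400.197
SE(x̄_st) = √400.197 = 20.0049

x̄_st ≈ 418.138, SE ≈ 20.0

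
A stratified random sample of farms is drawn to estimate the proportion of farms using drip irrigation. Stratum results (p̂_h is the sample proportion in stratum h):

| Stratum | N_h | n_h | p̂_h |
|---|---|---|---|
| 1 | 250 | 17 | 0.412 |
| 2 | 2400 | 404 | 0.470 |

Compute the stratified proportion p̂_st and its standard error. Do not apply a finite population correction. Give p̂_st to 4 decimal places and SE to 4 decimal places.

p̂_st ≈ 0.4645, SE ≈ 0.0253

N = 2650; stratum weights W_h = N_h/N.
p̂_st = Σ W_h p̂_h = (250·0.412 + 2400·0.470)/2650 = 0.46453
V̂(p̂_st) = Σ W_h² p̂_h(1−p̂_h)/(n_h−1):
  stratum 1: (250/2650)²·0.412·0.588/16 = 0.000134754
  stratum 2: (2400/2650)²·0.470·0.530/403 = 0.00050699
V̂(p̂_st) = 0.000641744; SE = √V̂ = 0.0253327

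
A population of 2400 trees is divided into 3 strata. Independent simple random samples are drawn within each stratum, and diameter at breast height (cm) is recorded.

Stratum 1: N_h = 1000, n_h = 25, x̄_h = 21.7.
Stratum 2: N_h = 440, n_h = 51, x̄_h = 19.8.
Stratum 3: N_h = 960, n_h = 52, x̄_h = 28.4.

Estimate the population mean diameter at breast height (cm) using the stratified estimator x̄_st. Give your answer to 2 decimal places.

x̄_st ≈ 24.03

N = Σ N_h = 2400. Stratum weights W_h = N_h/N.
x̄_st = (1000·21.7 + 440·19.8 + 960·28.4) / 2400 = 24.0317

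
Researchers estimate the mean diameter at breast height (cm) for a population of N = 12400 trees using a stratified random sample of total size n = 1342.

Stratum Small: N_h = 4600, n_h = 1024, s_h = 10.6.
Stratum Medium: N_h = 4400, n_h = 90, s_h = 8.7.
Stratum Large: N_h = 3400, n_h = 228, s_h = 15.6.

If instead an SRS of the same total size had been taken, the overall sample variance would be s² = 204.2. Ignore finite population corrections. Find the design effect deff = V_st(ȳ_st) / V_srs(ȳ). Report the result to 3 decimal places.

V̂(ȳ_st) = Σ W_h² s_h²/n_h, with W_h = N_h/N and N = 12400:
  stratum Small: (4600/12400)²·10.6²/1024 = 0.0151002
  stratum Medium: (4400/12400)²·8.7²/90 = 0.105891
  stratum Large: (3400/12400)²·15.6²/228 = 0.080247
V_st = 0.201238
V_srs = s²/n = 204.2/1342 = 0.152161
deff = V_st / V_srs = 0.201238/0.152161 = 1.3225

deff ≈ 1.323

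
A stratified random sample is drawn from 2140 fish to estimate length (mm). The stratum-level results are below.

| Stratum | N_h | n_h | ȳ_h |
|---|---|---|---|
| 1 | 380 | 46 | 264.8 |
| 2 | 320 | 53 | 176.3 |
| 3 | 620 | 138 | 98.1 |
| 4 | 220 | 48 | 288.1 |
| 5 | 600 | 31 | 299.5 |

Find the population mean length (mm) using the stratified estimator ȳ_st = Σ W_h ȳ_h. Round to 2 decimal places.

ȳ_st ≈ 215.39

N = Σ N_h = 2140. Stratum weights W_h = N_h/N.
ȳ_st = (380·264.8 + 320·176.3 + 620·98.1 + 220·288.1 + 600·299.5) / 2140 = 215.3944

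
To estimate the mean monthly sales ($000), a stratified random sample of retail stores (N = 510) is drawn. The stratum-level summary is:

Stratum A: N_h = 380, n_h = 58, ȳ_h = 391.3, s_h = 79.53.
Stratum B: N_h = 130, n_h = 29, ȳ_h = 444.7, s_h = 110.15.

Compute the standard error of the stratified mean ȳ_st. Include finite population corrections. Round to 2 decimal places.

V̂(ȳ_st) = Σ W_h² (1 − n_h/N_h) s_h²/n_h, with W_h = N_h/N and N = 510:
  stratum A: (380/510)²·(1 − 58/380)·79.53²/58 = 51.3019
  stratum B: (130/510)²·(1 − 29/130)·110.15²/29 = 21.1201
V̂(ȳ_st) = 72.4219
SE(ȳ_st) = √72.4219 = 8.51011

SE(ȳ_st) ≈ 8.51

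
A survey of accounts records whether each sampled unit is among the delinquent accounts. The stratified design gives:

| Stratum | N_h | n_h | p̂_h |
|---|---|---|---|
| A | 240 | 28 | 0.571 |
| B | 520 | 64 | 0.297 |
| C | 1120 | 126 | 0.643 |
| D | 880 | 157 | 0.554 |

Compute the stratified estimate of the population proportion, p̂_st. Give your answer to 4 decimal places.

N = 2760; stratum weights W_h = N_h/N.
p̂_st = Σ W_h p̂_h = (240·0.571 + 520·0.297 + 1120·0.643 + 880·0.554)/2760 = 0.54317

p̂_st ≈ 0.5432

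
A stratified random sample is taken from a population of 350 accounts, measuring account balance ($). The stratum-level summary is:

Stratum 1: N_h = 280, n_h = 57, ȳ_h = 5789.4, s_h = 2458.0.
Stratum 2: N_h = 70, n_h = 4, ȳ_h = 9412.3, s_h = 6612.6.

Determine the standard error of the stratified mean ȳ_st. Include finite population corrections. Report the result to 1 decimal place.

SE(ȳ_st) ≈ 682.9

V̂(ȳ_st) = Σ W_h² (1 − n_h/N_h) s_h²/n_h, with W_h = N_h/N and N = 350:
  stratum 1: (280/350)²·(1 − 57/280)·2458.0²/57 = 54027.6
  stratum 2: (70/350)²·(1 − 4/70)·6612.6²/4 = 412278
V̂(ȳ_st) = 466306
SE(ȳ_st) = √466306 = 682.866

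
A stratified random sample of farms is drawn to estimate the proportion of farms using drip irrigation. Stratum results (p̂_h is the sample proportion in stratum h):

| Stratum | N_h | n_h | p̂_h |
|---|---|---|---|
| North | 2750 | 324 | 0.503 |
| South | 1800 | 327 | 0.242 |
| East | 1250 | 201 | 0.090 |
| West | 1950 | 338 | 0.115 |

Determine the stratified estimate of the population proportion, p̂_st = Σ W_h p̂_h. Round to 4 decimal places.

N = 7750; stratum weights W_h = N_h/N.
p̂_st = Σ W_h p̂_h = (2750·0.503 + 1800·0.242 + 1250·0.090 + 1950·0.115)/7750 = 0.27814

p̂_st ≈ 0.2781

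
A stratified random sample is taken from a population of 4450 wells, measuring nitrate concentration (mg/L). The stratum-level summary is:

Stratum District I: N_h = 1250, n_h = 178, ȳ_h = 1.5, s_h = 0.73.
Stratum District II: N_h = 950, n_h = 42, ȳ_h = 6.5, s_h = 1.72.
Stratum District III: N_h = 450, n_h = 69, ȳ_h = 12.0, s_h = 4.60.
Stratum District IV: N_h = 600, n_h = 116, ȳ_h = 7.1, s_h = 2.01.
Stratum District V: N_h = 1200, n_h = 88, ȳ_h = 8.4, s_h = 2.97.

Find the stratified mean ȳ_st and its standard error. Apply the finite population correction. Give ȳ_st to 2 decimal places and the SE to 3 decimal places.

ȳ_st = Σ W_h ȳ_h = (1250·1.5 + 950·6.5 + 450·12.0 + 600·7.1 + 1200·8.4)/4450 = 6.24494
V̂(ȳ_st) = Σ W_h² (1 − n_h/N_h) s_h²/n_h, with W_h = N_h/N and N = 4450:
  stratum District I: (1250/4450)²·(1 − 178/1250)·0.73²/178 = 0.000202586
  stratum District II: (950/4450)²·(1 − 42/950)·1.72²/42 = 0.00306829
  stratum District III: (450/4450)²·(1 − 69/450)·4.60²/69 = 0.00265512
  stratum District IV: (600/4450)²·(1 − 116/600)·2.01²/116 = 0.000510753
  stratum District V: (1200/4450)²·(1 − 88/1200)·2.97²/88 = 0.00675455
V̂(ȳ_st) = 0.0131913
SE(ȳ_st) = √0.0131913 = 0.114853

ȳ_st ≈ 6.24, SE ≈ 0.115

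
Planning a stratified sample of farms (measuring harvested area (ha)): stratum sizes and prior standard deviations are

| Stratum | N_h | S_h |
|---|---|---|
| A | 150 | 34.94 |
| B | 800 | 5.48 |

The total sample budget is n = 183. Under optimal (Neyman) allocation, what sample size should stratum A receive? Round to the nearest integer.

100

Neyman allocation: n_h = n · N_h S_h / Σ N_i S_i, with n = 183.
  stratum A: N_h·S_h = 150·34.94 = 5241.00
  stratum B: N_h·S_h = 800·5.48 = 4384.00
Σ N_h S_h = 9625.00
n for stratum A = 183·5241.00/9625.00 = 99.647 → 100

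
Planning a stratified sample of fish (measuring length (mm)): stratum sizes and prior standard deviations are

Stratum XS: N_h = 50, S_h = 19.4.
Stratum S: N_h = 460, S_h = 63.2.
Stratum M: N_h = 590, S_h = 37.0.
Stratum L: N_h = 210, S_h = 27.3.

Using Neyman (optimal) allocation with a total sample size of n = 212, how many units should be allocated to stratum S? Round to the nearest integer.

Neyman allocation: n_h = n · N_h S_h / Σ N_i S_i, with n = 212.
  stratum XS: N_h·S_h = 50·19.4 = 970.00
  stratum S: N_h·S_h = 460·63.2 = 29072.00
  stratum M: N_h·S_h = 590·37.0 = 21830.00
  stratum L: N_h·S_h = 210·27.3 = 5733.00
Σ N_h S_h = 57605.00
n for stratum S = 212·29072.00/57605.00 = 106.992 → 107

107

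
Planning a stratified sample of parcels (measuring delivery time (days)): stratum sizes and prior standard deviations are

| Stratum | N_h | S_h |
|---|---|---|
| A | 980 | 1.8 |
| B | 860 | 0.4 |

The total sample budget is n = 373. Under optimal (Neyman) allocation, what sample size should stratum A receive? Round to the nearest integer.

312

Neyman allocation: n_h = n · N_h S_h / Σ N_i S_i, with n = 373.
  stratum A: N_h·S_h = 980·1.8 = 1764.00
  stratum B: N_h·S_h = 860·0.4 = 344.00
Σ N_h S_h = 2108.00
n for stratum A = 373·1764.00/2108.00 = 312.131 → 312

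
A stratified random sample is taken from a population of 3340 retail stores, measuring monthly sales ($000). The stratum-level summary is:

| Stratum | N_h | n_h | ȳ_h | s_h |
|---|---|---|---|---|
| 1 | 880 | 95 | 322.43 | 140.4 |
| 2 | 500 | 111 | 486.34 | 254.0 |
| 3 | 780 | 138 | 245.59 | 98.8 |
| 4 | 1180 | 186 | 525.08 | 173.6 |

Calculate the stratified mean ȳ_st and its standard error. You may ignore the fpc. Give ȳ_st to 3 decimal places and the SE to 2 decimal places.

ȳ_st = Σ W_h ȳ_h = (880·322.43 + 500·486.34 + 780·245.59 + 1180·525.08)/3340 = 400.61766
V̂(ȳ_st) = Σ W_h² s_h²/n_h, with W_h = N_h/N and N = 3340:
  stratum 1: (880/3340)²·140.4²/95 = 14.404
  stratum 2: (500/3340)²·254.0²/111 = 13.0254
  stratum 3: (780/3340)²·98.8²/138 = 3.85772
  stratum 4: (1180/3340)²·173.6²/186 = 20.2236
V̂(ȳ_st) = 51.5107
SE(ȳ_st) = √51.5107 = 7.1771

ȳ_st ≈ 400.618, SE ≈ 7.18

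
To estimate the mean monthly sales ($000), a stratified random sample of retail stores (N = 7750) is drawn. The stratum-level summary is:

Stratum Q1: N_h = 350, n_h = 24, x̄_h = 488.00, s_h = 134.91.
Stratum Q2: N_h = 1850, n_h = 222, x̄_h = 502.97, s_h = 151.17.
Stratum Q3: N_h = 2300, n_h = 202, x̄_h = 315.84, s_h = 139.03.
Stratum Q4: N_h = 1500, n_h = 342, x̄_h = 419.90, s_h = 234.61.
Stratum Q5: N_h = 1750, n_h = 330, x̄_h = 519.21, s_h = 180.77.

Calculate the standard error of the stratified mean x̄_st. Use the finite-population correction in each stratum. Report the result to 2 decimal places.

SE(x̄_st) ≈ 4.80

V̂(x̄_st) = Σ W_h² (1 − n_h/N_h) s_h²/n_h, with W_h = N_h/N and N = 7750:
  stratum Q1: (350/7750)²·(1 − 24/350)·134.91²/24 = 1.44065
  stratum Q2: (1850/7750)²·(1 − 222/1850)·151.17²/222 = 5.1618
  stratum Q3: (2300/7750)²·(1 − 202/2300)·139.03²/202 = 7.68769
  stratum Q4: (1500/7750)²·(1 − 342/1500)·234.61²/342 = 4.6544
  stratum Q5: (1750/7750)²·(1 − 330/1750)·180.77²/330 = 4.09696
V̂(x̄_st) = 23.0415
SE(x̄_st) = √23.0415 = 4.80016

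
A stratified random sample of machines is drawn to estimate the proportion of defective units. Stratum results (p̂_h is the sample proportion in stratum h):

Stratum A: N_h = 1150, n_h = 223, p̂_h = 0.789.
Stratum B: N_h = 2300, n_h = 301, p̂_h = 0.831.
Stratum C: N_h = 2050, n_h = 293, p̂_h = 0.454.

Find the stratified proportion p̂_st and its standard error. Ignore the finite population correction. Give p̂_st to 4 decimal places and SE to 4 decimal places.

p̂_st ≈ 0.6817, SE ≈ 0.0153

N = 5500; stratum weights W_h = N_h/N.
p̂_st = Σ W_h p̂_h = (1150·0.789 + 2300·0.831 + 2050·0.454)/5500 = 0.68170
V̂(p̂_st) = Σ W_h² p̂_h(1−p̂_h)/(n_h−1):
  stratum A: (1150/5500)²·0.789·0.211/222 = 3.27851e-05
  stratum B: (2300/5500)²·0.831·0.169/300 = 8.18647e-05
  stratum C: (2050/5500)²·0.454·0.546/292 = 0.000117936
V̂(p̂_st) = 0.000232586; SE = √V̂ = 0.0152508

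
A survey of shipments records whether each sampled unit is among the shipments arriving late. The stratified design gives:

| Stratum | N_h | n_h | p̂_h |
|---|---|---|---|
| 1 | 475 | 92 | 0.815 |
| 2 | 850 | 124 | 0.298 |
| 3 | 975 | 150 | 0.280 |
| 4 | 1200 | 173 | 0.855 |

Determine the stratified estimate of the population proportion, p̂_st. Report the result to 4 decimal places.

N = 3500; stratum weights W_h = N_h/N.
p̂_st = Σ W_h p̂_h = (475·0.815 + 850·0.298 + 975·0.280 + 1200·0.855)/3500 = 0.55412

p̂_st ≈ 0.5541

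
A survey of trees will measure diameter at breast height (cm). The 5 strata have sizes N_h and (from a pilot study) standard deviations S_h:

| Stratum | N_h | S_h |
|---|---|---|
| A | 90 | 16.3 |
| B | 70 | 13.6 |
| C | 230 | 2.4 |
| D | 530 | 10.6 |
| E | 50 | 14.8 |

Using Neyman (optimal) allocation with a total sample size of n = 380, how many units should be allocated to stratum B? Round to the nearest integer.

Neyman allocation: n_h = n · N_h S_h / Σ N_i S_i, with n = 380.
  stratum A: N_h·S_h = 90·16.3 = 1467.00
  stratum B: N_h·S_h = 70·13.6 = 952.00
  stratum C: N_h·S_h = 230·2.4 = 552.00
  stratum D: N_h·S_h = 530·10.6 = 5618.00
  stratum E: N_h·S_h = 50·14.8 = 740.00
Σ N_h S_h = 9329.00
n for stratum B = 380·952.00/9329.00 = 38.778 → 39

39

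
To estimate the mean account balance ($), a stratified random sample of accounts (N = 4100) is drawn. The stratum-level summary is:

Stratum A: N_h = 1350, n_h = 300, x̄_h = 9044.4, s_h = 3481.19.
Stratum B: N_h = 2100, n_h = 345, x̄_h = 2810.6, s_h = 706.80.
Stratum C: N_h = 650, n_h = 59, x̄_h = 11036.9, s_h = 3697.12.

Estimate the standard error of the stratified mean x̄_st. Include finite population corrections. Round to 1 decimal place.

V̂(x̄_st) = Σ W_h² (1 − n_h/N_h) s_h²/n_h, with W_h = N_h/N and N = 4100:
  stratum A: (1350/4100)²·(1 − 300/1350)·3481.19²/300 = 3406.35
  stratum B: (2100/4100)²·(1 − 345/2100)·706.80²/345 = 317.47
  stratum C: (650/4100)²·(1 − 59/650)·3697.12²/59 = 5294.3
V̂(x̄_st) = 9018.12
SE(x̄_st) = √9018.12 = 94.9638

SE(x̄_st) ≈ 95.0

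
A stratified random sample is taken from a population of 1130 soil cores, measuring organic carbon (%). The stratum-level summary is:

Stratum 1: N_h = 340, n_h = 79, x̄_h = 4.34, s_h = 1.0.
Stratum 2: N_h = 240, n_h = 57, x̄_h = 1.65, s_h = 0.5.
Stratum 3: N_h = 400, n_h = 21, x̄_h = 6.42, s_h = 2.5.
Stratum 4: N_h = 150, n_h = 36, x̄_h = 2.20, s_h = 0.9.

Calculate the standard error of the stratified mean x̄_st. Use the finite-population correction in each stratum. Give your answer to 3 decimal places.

SE(x̄_st) ≈ 0.191

V̂(x̄_st) = Σ W_h² (1 − n_h/N_h) s_h²/n_h, with W_h = N_h/N and N = 1130:
  stratum 1: (340/1130)²·(1 − 79/340)·1.0²/79 = 0.000879702
  stratum 2: (240/1130)²·(1 − 57/240)·0.5²/57 = 0.000150859
  stratum 3: (400/1130)²·(1 − 21/400)·2.5²/21 = 0.0353348
  stratum 4: (150/1130)²·(1 − 36/150)·0.9²/36 = 0.000301316
V̂(x̄_st) = 0.0366667
SE(x̄_st) = √0.0366667 = 0.191486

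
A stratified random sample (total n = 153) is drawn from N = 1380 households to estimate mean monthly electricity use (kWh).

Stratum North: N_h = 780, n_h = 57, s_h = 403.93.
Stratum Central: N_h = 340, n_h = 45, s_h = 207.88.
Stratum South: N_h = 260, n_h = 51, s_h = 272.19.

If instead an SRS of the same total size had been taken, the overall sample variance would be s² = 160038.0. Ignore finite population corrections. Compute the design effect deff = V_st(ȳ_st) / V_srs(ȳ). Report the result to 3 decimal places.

V̂(ȳ_st) = Σ W_h² s_h²/n_h, with W_h = N_h/N and N = 1380:
  stratum North: (780/1380)²·403.93²/57 = 914.468
  stratum Central: (340/1380)²·207.88²/45 = 58.2925
  stratum South: (260/1380)²·272.19²/51 = 51.5659
V_st = 1024.33
V_srs = s²/n = 160038.0/153 = 1046
deff = V_st / V_srs = 1024.33/1046 = 0.9793

deff ≈ 0.979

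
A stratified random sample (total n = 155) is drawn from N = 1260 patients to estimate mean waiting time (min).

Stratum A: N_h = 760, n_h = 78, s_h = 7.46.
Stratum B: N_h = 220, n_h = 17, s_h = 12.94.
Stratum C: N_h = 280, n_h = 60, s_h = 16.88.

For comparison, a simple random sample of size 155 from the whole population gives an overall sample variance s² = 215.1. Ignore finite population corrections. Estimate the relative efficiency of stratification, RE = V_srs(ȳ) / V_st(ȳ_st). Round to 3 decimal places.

RE ≈ 1.747

V̂(ȳ_st) = Σ W_h² s_h²/n_h, with W_h = N_h/N and N = 1260:
  stratum A: (760/1260)²·7.46²/78 = 0.259579
  stratum B: (220/1260)²·12.94²/17 = 0.300278
  stratum C: (280/1260)²·16.88²/60 = 0.234514
V_st = 0.794371
V_srs = s²/n = 215.1/155 = 1.38774
Relative efficiency = V_srs / V_st = 1.38774/0.794371 = 1.7470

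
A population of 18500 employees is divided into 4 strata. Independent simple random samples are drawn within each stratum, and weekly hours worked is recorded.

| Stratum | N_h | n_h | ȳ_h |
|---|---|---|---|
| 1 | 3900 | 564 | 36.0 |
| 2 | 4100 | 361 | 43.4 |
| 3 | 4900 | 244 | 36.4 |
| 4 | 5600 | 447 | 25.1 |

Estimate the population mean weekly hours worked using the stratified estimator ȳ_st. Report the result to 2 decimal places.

ȳ_st ≈ 34.45

N = Σ N_h = 18500. Stratum weights W_h = N_h/N.
ȳ_st = (3900·36.0 + 4100·43.4 + 4900·36.4 + 5600·25.1) / 18500 = 34.4465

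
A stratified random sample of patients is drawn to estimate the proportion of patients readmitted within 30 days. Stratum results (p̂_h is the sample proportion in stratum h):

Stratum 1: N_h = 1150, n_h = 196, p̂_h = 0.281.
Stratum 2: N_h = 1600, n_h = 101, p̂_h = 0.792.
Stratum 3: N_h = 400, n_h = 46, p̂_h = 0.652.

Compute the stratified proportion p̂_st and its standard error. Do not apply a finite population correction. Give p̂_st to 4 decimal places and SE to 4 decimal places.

N = 3150; stratum weights W_h = N_h/N.
p̂_st = Σ W_h p̂_h = (1150·0.281 + 1600·0.792 + 400·0.652)/3150 = 0.58767
V̂(p̂_st) = Σ W_h² p̂_h(1−p̂_h)/(n_h−1):
  stratum 1: (1150/3150)²·0.281·0.719/195 = 0.000138094
  stratum 2: (1600/3150)²·0.792·0.208/100 = 0.000425018
  stratum 3: (400/3150)²·0.652·0.348/45 = 8.13042e-05
V̂(p̂_st) = 0.000644416; SE = √V̂ = 0.0253854

p̂_st ≈ 0.5877, SE ≈ 0.0254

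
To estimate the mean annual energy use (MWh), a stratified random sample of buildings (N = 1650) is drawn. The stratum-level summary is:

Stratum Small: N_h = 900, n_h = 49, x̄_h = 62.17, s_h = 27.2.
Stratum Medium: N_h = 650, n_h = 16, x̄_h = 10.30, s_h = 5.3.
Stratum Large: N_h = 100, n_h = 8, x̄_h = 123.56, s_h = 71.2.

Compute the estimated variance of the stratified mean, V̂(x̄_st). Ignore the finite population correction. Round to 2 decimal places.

V̂(x̄_st) = Σ W_h² s_h²/n_h, with W_h = N_h/N and N = 1650:
  stratum Small: (900/1650)²·27.2²/49 = 4.4922
  stratum Medium: (650/1650)²·5.3²/16 = 0.272452
  stratum Large: (100/1650)²·71.2²/8 = 2.32757
V̂(x̄_st) = 7.09222

V̂(x̄_st) ≈ 7.09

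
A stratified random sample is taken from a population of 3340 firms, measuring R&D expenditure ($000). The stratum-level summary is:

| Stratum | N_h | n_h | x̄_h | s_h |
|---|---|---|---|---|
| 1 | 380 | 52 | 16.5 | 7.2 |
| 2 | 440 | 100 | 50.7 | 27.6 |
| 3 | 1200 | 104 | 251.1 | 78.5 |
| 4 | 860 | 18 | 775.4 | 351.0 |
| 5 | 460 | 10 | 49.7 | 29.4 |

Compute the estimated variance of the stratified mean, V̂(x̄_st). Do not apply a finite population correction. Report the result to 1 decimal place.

V̂(x̄_st) ≈ 463.2

V̂(x̄_st) = Σ W_h² s_h²/n_h, with W_h = N_h/N and N = 3340:
  stratum 1: (380/3340)²·7.2²/52 = 0.0129043
  stratum 2: (440/3340)²·27.6²/100 = 0.1322
  stratum 3: (1200/3340)²·78.5²/104 = 7.64849
  stratum 4: (860/3340)²·351.0²/18 = 453.78
  stratum 5: (460/3340)²·29.4²/10 = 1.63952
V̂(x̄_st) = 463.213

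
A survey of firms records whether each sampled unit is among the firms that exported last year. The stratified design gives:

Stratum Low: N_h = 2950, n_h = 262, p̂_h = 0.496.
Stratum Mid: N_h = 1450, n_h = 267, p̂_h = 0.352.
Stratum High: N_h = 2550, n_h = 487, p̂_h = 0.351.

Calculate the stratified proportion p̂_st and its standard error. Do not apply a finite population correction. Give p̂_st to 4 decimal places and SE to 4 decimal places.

N = 6950; stratum weights W_h = N_h/N.
p̂_st = Σ W_h p̂_h = (2950·0.496 + 1450·0.352 + 2550·0.351)/6950 = 0.41276
V̂(p̂_st) = Σ W_h² p̂_h(1−p̂_h)/(n_h−1):
  stratum Low: (2950/6950)²·0.496·0.504/261 = 0.000172562
  stratum Mid: (1450/6950)²·0.352·0.648/266 = 3.73252e-05
  stratum High: (2550/6950)²·0.351·0.649/486 = 6.30996e-05
V̂(p̂_st) = 0.000272987; SE = √V̂ = 0.0165223

p̂_st ≈ 0.4128, SE ≈ 0.0165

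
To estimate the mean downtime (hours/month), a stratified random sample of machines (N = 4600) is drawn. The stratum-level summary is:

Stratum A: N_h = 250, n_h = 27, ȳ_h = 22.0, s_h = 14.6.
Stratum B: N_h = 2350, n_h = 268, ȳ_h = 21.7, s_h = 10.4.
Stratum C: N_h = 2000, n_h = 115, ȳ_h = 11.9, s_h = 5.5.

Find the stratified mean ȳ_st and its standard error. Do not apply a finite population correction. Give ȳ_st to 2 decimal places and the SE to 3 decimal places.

ȳ_st = Σ W_h ȳ_h = (250·22.0 + 2350·21.7 + 2000·11.9)/4600 = 17.45543
V̂(ȳ_st) = Σ W_h² s_h²/n_h, with W_h = N_h/N and N = 4600:
  stratum A: (250/4600)²·14.6²/27 = 0.0233188
  stratum B: (2350/4600)²·10.4²/268 = 0.10533
  stratum C: (2000/4600)²·5.5²/115 = 0.0497247
V̂(ȳ_st) = 0.178373
SE(ȳ_st) = √0.178373 = 0.422343

ȳ_st ≈ 17.46, SE ≈ 0.422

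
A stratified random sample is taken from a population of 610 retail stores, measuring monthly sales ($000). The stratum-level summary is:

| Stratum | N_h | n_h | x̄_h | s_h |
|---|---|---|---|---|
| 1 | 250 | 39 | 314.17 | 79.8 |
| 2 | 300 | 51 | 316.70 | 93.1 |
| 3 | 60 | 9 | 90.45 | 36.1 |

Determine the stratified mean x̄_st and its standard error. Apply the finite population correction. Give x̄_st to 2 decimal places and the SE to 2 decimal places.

x̄_st ≈ 293.41, SE ≈ 7.65

x̄_st = Σ W_h x̄_h = (250·314.17 + 300·316.70 + 60·90.45)/610 = 293.40902
V̂(x̄_st) = Σ W_h² (1 − n_h/N_h) s_h²/n_h, with W_h = N_h/N and N = 610:
  stratum 1: (250/610)²·(1 − 39/250)·79.8²/39 = 23.1475
  stratum 2: (300/610)²·(1 − 51/300)·93.1²/51 = 34.1185
  stratum 3: (60/610)²·(1 − 9/60)·36.1²/9 = 1.19079
V̂(x̄_st) = 58.4568
SE(x̄_st) = √58.4568 = 7.6457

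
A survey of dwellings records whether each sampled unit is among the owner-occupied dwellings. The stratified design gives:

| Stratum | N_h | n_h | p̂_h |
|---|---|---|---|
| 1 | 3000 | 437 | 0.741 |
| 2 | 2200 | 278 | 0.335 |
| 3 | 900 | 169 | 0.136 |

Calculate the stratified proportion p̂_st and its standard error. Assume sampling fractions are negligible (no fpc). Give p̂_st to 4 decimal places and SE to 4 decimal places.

p̂_st ≈ 0.5053, SE ≈ 0.0150

N = 6100; stratum weights W_h = N_h/N.
p̂_st = Σ W_h p̂_h = (3000·0.741 + 2200·0.335 + 900·0.136)/6100 = 0.50531
V̂(p̂_st) = Σ W_h² p̂_h(1−p̂_h)/(n_h−1):
  stratum 1: (3000/6100)²·0.741·0.259/436 = 0.000106467
  stratum 2: (2200/6100)²·0.335·0.665/277 = 0.00010461
  stratum 3: (900/6100)²·0.136·0.864/168 = 1.52254e-05
V̂(p̂_st) = 0.000226302; SE = √V̂ = 0.0150433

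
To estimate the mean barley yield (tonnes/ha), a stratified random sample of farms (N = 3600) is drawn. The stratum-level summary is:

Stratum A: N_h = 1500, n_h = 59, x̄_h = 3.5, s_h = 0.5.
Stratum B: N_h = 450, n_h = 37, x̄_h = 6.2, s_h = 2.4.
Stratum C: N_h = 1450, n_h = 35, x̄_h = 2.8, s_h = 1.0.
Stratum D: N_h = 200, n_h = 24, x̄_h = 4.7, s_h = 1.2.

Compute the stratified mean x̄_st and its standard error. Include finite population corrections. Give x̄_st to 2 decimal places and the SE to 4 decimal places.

x̄_st = Σ W_h x̄_h = (1500·3.5 + 450·6.2 + 1450·2.8 + 200·4.7)/3600 = 3.62222
V̂(x̄_st) = Σ W_h² (1 − n_h/N_h) s_h²/n_h, with W_h = N_h/N and N = 3600:
  stratum A: (1500/3600)²·(1 − 59/1500)·0.5²/59 = 0.000706705
  stratum B: (450/3600)²·(1 − 37/450)·2.4²/37 = 0.00223243
  stratum C: (1450/3600)²·(1 − 35/1450)·1.0²/35 = 0.00452326
  stratum D: (200/3600)²·(1 − 24/200)·1.2²/24 = 0.000162963
V̂(x̄_st) = 0.00762536
SE(x̄_st) = √0.00762536 = 0.0873233

x̄_st ≈ 3.62, SE ≈ 0.0873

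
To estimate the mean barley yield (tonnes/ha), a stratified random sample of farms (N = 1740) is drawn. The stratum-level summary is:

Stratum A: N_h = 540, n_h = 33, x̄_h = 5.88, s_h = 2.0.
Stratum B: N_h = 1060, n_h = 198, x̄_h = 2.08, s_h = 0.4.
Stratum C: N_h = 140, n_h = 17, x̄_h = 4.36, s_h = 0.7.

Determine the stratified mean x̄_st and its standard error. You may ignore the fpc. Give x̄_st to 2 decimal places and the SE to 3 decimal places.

x̄_st = Σ W_h x̄_h = (540·5.88 + 1060·2.08 + 140·4.36)/1740 = 3.44276
V̂(x̄_st) = Σ W_h² s_h²/n_h, with W_h = N_h/N and N = 1740:
  stratum A: (540/1740)²·2.0²/33 = 0.0116744
  stratum B: (1060/1740)²·0.4²/198 = 0.000299894
  stratum C: (140/1740)²·0.7²/17 = 0.000186597
V̂(x̄_st) = 0.0121609
SE(x̄_st) = √0.0121609 = 0.110276

x̄_st ≈ 3.44, SE ≈ 0.110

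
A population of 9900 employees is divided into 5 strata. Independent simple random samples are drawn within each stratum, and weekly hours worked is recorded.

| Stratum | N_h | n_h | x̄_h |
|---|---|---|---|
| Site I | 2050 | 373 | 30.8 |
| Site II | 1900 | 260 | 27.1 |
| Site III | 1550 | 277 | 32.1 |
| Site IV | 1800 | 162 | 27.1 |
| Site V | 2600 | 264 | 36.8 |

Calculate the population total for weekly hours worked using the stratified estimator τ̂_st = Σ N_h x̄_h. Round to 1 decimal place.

τ̂_st ≈ 308845.0

τ̂_st = Σ N_h x̄_h = 2050·30.8 + 1900·27.1 + 1550·32.1 + 1800·27.1 + 2600·36.8 = 308845.0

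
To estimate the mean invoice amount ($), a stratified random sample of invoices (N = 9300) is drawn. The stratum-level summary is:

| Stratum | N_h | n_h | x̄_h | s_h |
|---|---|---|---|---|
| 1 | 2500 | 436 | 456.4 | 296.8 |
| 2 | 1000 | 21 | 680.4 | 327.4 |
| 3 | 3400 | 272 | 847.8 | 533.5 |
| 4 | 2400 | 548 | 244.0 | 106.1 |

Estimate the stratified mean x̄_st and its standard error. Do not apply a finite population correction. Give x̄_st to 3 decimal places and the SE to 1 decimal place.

x̄_st = Σ W_h x̄_h = (2500·456.4 + 1000·680.4 + 3400·847.8 + 2400·244.0)/9300 = 568.76559
V̂(x̄_st) = Σ W_h² s_h²/n_h, with W_h = N_h/N and N = 9300:
  stratum 1: (2500/9300)²·296.8²/436 = 14.6001
  stratum 2: (1000/9300)²·327.4²/21 = 59.0163
  stratum 3: (3400/9300)²·533.5²/272 = 139.859
  stratum 4: (2400/9300)²·106.1²/548 = 1.36807
V̂(x̄_st) = 214.844
SE(x̄_st) = √214.844 = 14.6576

x̄_st ≈ 568.766, SE ≈ 14.7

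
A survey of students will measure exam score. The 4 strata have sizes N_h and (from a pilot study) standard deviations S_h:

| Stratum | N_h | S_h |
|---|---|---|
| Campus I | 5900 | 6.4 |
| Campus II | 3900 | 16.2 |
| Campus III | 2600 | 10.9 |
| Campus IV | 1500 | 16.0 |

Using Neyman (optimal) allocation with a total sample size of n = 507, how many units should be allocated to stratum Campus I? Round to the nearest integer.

125

Neyman allocation: n_h = n · N_h S_h / Σ N_i S_i, with n = 507.
  stratum Campus I: N_h·S_h = 5900·6.4 = 37760.00
  stratum Campus II: N_h·S_h = 3900·16.2 = 63180.00
  stratum Campus III: N_h·S_h = 2600·10.9 = 28340.00
  stratum Campus IV: N_h·S_h = 1500·16.0 = 24000.00
Σ N_h S_h = 153280.00
n for stratum Campus I = 507·37760.00/153280.00 = 124.898 → 125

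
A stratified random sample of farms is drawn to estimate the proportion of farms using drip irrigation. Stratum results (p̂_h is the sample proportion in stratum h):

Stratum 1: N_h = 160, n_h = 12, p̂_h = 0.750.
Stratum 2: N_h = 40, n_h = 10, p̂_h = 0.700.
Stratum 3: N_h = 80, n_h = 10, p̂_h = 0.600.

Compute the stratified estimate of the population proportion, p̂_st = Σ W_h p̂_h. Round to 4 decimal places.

p̂_st ≈ 0.7000

N = 280; stratum weights W_h = N_h/N.
p̂_st = Σ W_h p̂_h = (160·0.750 + 40·0.700 + 80·0.600)/280 = 0.70000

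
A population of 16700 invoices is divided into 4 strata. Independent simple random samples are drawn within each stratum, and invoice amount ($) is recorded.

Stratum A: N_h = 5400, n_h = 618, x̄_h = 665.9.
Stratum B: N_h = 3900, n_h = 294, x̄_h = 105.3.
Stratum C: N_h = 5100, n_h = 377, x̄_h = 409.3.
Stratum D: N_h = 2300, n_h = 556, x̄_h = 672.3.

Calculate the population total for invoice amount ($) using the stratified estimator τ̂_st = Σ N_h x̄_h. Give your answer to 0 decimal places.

τ̂_st ≈ 7640250

τ̂_st = Σ N_h x̄_h = 5400·665.9 + 3900·105.3 + 5100·409.3 + 2300·672.3 = 7640250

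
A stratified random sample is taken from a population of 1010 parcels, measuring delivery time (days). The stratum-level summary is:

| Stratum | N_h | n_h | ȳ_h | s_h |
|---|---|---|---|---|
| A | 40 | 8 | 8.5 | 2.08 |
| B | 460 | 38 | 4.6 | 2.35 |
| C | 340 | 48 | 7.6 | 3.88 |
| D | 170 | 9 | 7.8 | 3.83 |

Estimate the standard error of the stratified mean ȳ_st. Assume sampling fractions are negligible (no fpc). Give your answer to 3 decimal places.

SE(ȳ_st) ≈ 0.336

V̂(ȳ_st) = Σ W_h² s_h²/n_h, with W_h = N_h/N and N = 1010:
  stratum A: (40/1010)²·2.08²/8 = 0.000848231
  stratum B: (460/1010)²·2.35²/38 = 0.0301457
  stratum C: (340/1010)²·3.88²/48 = 0.0355416
  stratum D: (170/1010)²·3.83²/9 = 0.0461753
V̂(ȳ_st) = 0.112711
SE(ȳ_st) = √0.112711 = 0.335724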